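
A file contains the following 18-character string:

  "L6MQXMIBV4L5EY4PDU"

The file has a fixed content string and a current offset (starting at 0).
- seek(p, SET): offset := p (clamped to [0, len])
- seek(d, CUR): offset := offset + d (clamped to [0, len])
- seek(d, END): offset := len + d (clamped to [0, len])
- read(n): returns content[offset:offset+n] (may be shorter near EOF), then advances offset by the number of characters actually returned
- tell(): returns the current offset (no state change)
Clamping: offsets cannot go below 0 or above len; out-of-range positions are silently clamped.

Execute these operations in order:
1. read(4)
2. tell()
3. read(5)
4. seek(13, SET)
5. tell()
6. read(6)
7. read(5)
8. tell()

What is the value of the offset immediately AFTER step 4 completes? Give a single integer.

After 1 (read(4)): returned 'L6MQ', offset=4
After 2 (tell()): offset=4
After 3 (read(5)): returned 'XMIBV', offset=9
After 4 (seek(13, SET)): offset=13

Answer: 13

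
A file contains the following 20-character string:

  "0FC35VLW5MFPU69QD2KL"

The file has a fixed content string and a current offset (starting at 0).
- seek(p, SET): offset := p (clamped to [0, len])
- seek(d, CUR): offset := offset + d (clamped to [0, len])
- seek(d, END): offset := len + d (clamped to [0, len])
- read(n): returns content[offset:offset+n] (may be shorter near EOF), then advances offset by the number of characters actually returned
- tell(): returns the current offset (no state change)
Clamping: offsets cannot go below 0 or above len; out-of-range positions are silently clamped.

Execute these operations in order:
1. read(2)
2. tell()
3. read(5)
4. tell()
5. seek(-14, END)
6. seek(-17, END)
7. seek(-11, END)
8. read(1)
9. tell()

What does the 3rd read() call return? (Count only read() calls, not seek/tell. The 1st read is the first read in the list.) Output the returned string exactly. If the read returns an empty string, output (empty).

After 1 (read(2)): returned '0F', offset=2
After 2 (tell()): offset=2
After 3 (read(5)): returned 'C35VL', offset=7
After 4 (tell()): offset=7
After 5 (seek(-14, END)): offset=6
After 6 (seek(-17, END)): offset=3
After 7 (seek(-11, END)): offset=9
After 8 (read(1)): returned 'M', offset=10
After 9 (tell()): offset=10

Answer: M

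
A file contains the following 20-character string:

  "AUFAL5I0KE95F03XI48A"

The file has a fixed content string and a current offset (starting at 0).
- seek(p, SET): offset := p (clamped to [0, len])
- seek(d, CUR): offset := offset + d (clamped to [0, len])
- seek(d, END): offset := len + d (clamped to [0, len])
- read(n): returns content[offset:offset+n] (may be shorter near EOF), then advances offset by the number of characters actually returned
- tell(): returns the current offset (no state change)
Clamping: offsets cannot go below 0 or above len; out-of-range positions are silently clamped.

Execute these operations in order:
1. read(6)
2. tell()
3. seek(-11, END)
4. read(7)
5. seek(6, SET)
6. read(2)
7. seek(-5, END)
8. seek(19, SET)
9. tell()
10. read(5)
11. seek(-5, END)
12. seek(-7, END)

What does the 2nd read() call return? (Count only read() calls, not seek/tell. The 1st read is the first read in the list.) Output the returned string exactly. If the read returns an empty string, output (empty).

After 1 (read(6)): returned 'AUFAL5', offset=6
After 2 (tell()): offset=6
After 3 (seek(-11, END)): offset=9
After 4 (read(7)): returned 'E95F03X', offset=16
After 5 (seek(6, SET)): offset=6
After 6 (read(2)): returned 'I0', offset=8
After 7 (seek(-5, END)): offset=15
After 8 (seek(19, SET)): offset=19
After 9 (tell()): offset=19
After 10 (read(5)): returned 'A', offset=20
After 11 (seek(-5, END)): offset=15
After 12 (seek(-7, END)): offset=13

Answer: E95F03X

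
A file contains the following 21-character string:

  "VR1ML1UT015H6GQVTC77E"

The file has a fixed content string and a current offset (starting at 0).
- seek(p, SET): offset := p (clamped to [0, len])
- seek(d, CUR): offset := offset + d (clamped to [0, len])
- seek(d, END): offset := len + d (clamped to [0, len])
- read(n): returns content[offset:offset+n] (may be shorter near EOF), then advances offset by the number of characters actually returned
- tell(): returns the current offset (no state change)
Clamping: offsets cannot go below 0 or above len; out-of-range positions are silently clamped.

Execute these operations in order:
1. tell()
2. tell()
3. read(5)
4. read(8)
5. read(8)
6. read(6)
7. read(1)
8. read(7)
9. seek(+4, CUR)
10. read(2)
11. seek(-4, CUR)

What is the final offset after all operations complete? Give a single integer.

After 1 (tell()): offset=0
After 2 (tell()): offset=0
After 3 (read(5)): returned 'VR1ML', offset=5
After 4 (read(8)): returned '1UT015H6', offset=13
After 5 (read(8)): returned 'GQVTC77E', offset=21
After 6 (read(6)): returned '', offset=21
After 7 (read(1)): returned '', offset=21
After 8 (read(7)): returned '', offset=21
After 9 (seek(+4, CUR)): offset=21
After 10 (read(2)): returned '', offset=21
After 11 (seek(-4, CUR)): offset=17

Answer: 17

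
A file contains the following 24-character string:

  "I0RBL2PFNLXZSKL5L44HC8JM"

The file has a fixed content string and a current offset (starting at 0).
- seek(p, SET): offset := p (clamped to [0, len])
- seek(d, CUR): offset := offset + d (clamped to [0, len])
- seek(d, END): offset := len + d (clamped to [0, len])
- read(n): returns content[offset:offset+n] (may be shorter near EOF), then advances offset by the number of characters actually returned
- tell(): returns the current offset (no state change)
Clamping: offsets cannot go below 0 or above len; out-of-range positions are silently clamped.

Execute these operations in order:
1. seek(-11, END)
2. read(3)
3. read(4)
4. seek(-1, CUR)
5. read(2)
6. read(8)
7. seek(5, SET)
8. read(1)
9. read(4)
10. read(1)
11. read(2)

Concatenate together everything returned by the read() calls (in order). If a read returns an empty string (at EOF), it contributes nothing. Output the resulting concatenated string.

After 1 (seek(-11, END)): offset=13
After 2 (read(3)): returned 'KL5', offset=16
After 3 (read(4)): returned 'L44H', offset=20
After 4 (seek(-1, CUR)): offset=19
After 5 (read(2)): returned 'HC', offset=21
After 6 (read(8)): returned '8JM', offset=24
After 7 (seek(5, SET)): offset=5
After 8 (read(1)): returned '2', offset=6
After 9 (read(4)): returned 'PFNL', offset=10
After 10 (read(1)): returned 'X', offset=11
After 11 (read(2)): returned 'ZS', offset=13

Answer: KL5L44HHC8JM2PFNLXZS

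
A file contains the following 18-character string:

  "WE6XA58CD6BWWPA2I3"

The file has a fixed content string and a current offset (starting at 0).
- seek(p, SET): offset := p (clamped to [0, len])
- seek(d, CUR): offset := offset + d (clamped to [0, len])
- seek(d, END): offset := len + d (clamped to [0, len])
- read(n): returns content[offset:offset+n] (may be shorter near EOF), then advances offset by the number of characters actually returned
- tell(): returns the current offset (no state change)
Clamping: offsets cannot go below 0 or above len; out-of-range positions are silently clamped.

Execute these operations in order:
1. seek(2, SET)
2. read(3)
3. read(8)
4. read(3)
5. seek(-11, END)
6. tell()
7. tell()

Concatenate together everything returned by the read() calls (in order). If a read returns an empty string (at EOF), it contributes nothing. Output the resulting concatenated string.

Answer: 6XA58CD6BWWPA2

Derivation:
After 1 (seek(2, SET)): offset=2
After 2 (read(3)): returned '6XA', offset=5
After 3 (read(8)): returned '58CD6BWW', offset=13
After 4 (read(3)): returned 'PA2', offset=16
After 5 (seek(-11, END)): offset=7
After 6 (tell()): offset=7
After 7 (tell()): offset=7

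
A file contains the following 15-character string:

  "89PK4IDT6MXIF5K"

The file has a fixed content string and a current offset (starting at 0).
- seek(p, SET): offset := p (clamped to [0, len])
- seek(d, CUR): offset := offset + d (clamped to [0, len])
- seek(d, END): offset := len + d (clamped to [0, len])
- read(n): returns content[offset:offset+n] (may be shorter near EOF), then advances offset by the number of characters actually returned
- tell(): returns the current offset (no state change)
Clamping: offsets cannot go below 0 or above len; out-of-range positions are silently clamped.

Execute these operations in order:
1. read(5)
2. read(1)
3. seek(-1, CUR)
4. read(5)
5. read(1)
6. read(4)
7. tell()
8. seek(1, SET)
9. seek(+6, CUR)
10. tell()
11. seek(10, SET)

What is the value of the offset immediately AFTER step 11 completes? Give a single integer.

Answer: 10

Derivation:
After 1 (read(5)): returned '89PK4', offset=5
After 2 (read(1)): returned 'I', offset=6
After 3 (seek(-1, CUR)): offset=5
After 4 (read(5)): returned 'IDT6M', offset=10
After 5 (read(1)): returned 'X', offset=11
After 6 (read(4)): returned 'IF5K', offset=15
After 7 (tell()): offset=15
After 8 (seek(1, SET)): offset=1
After 9 (seek(+6, CUR)): offset=7
After 10 (tell()): offset=7
After 11 (seek(10, SET)): offset=10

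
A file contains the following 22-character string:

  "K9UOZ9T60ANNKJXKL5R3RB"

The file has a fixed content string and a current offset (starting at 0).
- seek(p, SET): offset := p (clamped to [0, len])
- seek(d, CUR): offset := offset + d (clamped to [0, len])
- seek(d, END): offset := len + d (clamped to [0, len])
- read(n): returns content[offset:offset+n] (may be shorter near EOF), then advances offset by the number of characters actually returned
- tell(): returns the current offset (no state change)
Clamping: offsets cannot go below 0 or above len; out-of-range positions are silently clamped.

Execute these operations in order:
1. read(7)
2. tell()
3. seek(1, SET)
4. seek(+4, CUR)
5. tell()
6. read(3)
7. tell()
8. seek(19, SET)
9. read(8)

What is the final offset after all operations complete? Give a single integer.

After 1 (read(7)): returned 'K9UOZ9T', offset=7
After 2 (tell()): offset=7
After 3 (seek(1, SET)): offset=1
After 4 (seek(+4, CUR)): offset=5
After 5 (tell()): offset=5
After 6 (read(3)): returned '9T6', offset=8
After 7 (tell()): offset=8
After 8 (seek(19, SET)): offset=19
After 9 (read(8)): returned '3RB', offset=22

Answer: 22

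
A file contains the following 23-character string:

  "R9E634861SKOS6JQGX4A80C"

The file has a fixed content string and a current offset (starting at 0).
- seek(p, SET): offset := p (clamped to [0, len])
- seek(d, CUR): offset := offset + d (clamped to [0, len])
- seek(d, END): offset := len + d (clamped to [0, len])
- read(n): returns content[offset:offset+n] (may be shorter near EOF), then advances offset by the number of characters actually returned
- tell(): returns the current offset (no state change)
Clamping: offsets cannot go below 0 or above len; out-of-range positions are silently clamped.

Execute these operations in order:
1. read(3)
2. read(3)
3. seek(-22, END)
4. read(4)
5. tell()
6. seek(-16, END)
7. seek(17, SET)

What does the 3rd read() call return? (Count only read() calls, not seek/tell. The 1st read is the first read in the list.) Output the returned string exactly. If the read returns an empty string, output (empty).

Answer: 9E63

Derivation:
After 1 (read(3)): returned 'R9E', offset=3
After 2 (read(3)): returned '634', offset=6
After 3 (seek(-22, END)): offset=1
After 4 (read(4)): returned '9E63', offset=5
After 5 (tell()): offset=5
After 6 (seek(-16, END)): offset=7
After 7 (seek(17, SET)): offset=17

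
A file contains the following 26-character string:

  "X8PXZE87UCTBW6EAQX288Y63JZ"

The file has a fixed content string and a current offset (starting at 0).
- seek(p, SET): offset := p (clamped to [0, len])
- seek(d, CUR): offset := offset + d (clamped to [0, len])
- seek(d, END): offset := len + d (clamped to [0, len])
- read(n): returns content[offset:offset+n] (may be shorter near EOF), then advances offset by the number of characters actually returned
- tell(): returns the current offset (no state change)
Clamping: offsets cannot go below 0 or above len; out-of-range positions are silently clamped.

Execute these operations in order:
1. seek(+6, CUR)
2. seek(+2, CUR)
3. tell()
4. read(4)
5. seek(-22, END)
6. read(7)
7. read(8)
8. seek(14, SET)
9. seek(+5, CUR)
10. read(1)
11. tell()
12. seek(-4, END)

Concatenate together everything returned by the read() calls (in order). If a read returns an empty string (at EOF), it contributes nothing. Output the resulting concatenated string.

Answer: UCTBZE87UCTBW6EAQX28

Derivation:
After 1 (seek(+6, CUR)): offset=6
After 2 (seek(+2, CUR)): offset=8
After 3 (tell()): offset=8
After 4 (read(4)): returned 'UCTB', offset=12
After 5 (seek(-22, END)): offset=4
After 6 (read(7)): returned 'ZE87UCT', offset=11
After 7 (read(8)): returned 'BW6EAQX2', offset=19
After 8 (seek(14, SET)): offset=14
After 9 (seek(+5, CUR)): offset=19
After 10 (read(1)): returned '8', offset=20
After 11 (tell()): offset=20
After 12 (seek(-4, END)): offset=22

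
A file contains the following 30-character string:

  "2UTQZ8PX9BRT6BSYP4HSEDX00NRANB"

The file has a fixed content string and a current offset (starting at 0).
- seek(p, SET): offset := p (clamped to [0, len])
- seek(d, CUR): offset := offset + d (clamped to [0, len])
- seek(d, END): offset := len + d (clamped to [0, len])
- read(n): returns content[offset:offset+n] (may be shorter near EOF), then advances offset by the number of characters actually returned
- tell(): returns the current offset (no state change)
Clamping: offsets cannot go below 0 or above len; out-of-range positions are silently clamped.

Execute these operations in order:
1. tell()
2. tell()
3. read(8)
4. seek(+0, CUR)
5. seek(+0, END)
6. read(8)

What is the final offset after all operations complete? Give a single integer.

After 1 (tell()): offset=0
After 2 (tell()): offset=0
After 3 (read(8)): returned '2UTQZ8PX', offset=8
After 4 (seek(+0, CUR)): offset=8
After 5 (seek(+0, END)): offset=30
After 6 (read(8)): returned '', offset=30

Answer: 30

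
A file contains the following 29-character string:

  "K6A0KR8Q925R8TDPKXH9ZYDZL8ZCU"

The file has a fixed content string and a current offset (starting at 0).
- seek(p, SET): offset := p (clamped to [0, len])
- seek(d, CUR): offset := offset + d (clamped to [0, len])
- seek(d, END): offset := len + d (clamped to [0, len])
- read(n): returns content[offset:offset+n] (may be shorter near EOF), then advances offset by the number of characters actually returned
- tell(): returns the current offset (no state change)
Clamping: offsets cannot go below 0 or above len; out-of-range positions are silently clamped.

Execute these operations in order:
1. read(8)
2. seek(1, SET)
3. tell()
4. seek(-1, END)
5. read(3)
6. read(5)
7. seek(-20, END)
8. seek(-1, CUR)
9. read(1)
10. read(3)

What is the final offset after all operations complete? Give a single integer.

Answer: 12

Derivation:
After 1 (read(8)): returned 'K6A0KR8Q', offset=8
After 2 (seek(1, SET)): offset=1
After 3 (tell()): offset=1
After 4 (seek(-1, END)): offset=28
After 5 (read(3)): returned 'U', offset=29
After 6 (read(5)): returned '', offset=29
After 7 (seek(-20, END)): offset=9
After 8 (seek(-1, CUR)): offset=8
After 9 (read(1)): returned '9', offset=9
After 10 (read(3)): returned '25R', offset=12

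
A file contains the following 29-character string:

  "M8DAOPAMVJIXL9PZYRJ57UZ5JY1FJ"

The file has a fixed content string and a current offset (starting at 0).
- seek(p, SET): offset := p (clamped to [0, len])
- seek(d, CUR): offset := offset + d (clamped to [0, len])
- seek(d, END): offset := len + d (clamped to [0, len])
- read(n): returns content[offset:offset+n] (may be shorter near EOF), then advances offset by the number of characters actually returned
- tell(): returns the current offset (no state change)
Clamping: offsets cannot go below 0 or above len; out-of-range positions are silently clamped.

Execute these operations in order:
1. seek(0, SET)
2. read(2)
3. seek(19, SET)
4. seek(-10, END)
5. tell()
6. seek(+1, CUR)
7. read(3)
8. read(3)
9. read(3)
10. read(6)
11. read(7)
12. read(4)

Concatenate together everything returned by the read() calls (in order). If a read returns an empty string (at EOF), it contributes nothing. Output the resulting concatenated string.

After 1 (seek(0, SET)): offset=0
After 2 (read(2)): returned 'M8', offset=2
After 3 (seek(19, SET)): offset=19
After 4 (seek(-10, END)): offset=19
After 5 (tell()): offset=19
After 6 (seek(+1, CUR)): offset=20
After 7 (read(3)): returned '7UZ', offset=23
After 8 (read(3)): returned '5JY', offset=26
After 9 (read(3)): returned '1FJ', offset=29
After 10 (read(6)): returned '', offset=29
After 11 (read(7)): returned '', offset=29
After 12 (read(4)): returned '', offset=29

Answer: M87UZ5JY1FJ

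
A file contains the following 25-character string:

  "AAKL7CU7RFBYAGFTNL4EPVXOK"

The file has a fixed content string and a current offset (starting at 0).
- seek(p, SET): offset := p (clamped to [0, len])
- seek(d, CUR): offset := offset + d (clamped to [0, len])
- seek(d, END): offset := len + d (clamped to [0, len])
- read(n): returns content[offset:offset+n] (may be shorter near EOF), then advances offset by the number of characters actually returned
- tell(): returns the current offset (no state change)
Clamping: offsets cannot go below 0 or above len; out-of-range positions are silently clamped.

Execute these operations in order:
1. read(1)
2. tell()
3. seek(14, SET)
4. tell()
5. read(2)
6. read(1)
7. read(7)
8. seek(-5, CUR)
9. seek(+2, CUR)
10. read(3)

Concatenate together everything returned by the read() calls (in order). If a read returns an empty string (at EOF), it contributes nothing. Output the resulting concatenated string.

After 1 (read(1)): returned 'A', offset=1
After 2 (tell()): offset=1
After 3 (seek(14, SET)): offset=14
After 4 (tell()): offset=14
After 5 (read(2)): returned 'FT', offset=16
After 6 (read(1)): returned 'N', offset=17
After 7 (read(7)): returned 'L4EPVXO', offset=24
After 8 (seek(-5, CUR)): offset=19
After 9 (seek(+2, CUR)): offset=21
After 10 (read(3)): returned 'VXO', offset=24

Answer: AFTNL4EPVXOVXO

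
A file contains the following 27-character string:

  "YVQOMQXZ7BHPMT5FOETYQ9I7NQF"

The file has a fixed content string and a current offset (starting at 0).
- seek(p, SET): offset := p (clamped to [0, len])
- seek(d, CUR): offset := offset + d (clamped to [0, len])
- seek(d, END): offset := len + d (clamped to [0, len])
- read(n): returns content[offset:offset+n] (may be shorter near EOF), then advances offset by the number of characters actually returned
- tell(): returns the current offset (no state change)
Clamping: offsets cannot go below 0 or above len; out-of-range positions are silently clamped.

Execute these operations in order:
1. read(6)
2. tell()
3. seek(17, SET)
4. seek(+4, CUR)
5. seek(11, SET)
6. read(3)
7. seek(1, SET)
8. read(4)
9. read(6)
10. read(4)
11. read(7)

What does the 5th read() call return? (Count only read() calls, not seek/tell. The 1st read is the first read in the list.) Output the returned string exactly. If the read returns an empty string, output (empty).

Answer: PMT5

Derivation:
After 1 (read(6)): returned 'YVQOMQ', offset=6
After 2 (tell()): offset=6
After 3 (seek(17, SET)): offset=17
After 4 (seek(+4, CUR)): offset=21
After 5 (seek(11, SET)): offset=11
After 6 (read(3)): returned 'PMT', offset=14
After 7 (seek(1, SET)): offset=1
After 8 (read(4)): returned 'VQOM', offset=5
After 9 (read(6)): returned 'QXZ7BH', offset=11
After 10 (read(4)): returned 'PMT5', offset=15
After 11 (read(7)): returned 'FOETYQ9', offset=22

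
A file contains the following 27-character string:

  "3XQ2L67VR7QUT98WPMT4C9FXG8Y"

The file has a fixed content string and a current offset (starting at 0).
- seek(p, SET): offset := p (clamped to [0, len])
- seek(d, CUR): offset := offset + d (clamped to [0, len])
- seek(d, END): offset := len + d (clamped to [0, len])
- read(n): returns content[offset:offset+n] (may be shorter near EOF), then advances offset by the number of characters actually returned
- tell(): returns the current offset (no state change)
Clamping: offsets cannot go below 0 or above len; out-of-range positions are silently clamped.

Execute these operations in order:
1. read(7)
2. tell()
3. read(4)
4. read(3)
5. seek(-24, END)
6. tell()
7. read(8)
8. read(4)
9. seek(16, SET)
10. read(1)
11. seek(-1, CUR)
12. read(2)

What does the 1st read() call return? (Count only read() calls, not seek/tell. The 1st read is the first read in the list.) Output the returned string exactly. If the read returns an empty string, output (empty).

Answer: 3XQ2L67

Derivation:
After 1 (read(7)): returned '3XQ2L67', offset=7
After 2 (tell()): offset=7
After 3 (read(4)): returned 'VR7Q', offset=11
After 4 (read(3)): returned 'UT9', offset=14
After 5 (seek(-24, END)): offset=3
After 6 (tell()): offset=3
After 7 (read(8)): returned '2L67VR7Q', offset=11
After 8 (read(4)): returned 'UT98', offset=15
After 9 (seek(16, SET)): offset=16
After 10 (read(1)): returned 'P', offset=17
After 11 (seek(-1, CUR)): offset=16
After 12 (read(2)): returned 'PM', offset=18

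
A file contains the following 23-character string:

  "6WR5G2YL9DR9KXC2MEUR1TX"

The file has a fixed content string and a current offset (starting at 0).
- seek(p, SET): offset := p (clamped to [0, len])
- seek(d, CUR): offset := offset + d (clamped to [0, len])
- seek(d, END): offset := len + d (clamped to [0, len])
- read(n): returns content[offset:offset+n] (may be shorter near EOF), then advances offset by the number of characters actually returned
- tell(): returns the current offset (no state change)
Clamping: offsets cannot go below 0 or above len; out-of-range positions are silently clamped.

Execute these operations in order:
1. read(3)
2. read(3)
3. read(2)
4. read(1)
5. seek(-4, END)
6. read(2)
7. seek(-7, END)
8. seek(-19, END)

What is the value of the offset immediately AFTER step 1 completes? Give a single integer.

Answer: 3

Derivation:
After 1 (read(3)): returned '6WR', offset=3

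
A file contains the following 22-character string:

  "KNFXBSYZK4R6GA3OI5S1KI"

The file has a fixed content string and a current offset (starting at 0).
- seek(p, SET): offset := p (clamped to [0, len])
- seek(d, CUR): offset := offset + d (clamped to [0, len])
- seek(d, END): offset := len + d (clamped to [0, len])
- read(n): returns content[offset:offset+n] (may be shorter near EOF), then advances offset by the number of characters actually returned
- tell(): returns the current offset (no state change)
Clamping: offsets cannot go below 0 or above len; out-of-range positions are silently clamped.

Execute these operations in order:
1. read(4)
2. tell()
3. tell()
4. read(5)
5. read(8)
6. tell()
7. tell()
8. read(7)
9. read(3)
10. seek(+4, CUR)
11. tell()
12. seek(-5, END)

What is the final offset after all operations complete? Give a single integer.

Answer: 17

Derivation:
After 1 (read(4)): returned 'KNFX', offset=4
After 2 (tell()): offset=4
After 3 (tell()): offset=4
After 4 (read(5)): returned 'BSYZK', offset=9
After 5 (read(8)): returned '4R6GA3OI', offset=17
After 6 (tell()): offset=17
After 7 (tell()): offset=17
After 8 (read(7)): returned '5S1KI', offset=22
After 9 (read(3)): returned '', offset=22
After 10 (seek(+4, CUR)): offset=22
After 11 (tell()): offset=22
After 12 (seek(-5, END)): offset=17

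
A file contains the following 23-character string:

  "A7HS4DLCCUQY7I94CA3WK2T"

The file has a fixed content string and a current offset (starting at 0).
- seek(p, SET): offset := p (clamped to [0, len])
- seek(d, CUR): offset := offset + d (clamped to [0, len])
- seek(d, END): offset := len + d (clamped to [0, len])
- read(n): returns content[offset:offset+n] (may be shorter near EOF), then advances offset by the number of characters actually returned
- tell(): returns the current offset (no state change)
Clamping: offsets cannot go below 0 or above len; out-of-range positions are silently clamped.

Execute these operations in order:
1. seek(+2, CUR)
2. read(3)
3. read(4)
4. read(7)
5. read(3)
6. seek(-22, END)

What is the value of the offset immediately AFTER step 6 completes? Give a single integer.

After 1 (seek(+2, CUR)): offset=2
After 2 (read(3)): returned 'HS4', offset=5
After 3 (read(4)): returned 'DLCC', offset=9
After 4 (read(7)): returned 'UQY7I94', offset=16
After 5 (read(3)): returned 'CA3', offset=19
After 6 (seek(-22, END)): offset=1

Answer: 1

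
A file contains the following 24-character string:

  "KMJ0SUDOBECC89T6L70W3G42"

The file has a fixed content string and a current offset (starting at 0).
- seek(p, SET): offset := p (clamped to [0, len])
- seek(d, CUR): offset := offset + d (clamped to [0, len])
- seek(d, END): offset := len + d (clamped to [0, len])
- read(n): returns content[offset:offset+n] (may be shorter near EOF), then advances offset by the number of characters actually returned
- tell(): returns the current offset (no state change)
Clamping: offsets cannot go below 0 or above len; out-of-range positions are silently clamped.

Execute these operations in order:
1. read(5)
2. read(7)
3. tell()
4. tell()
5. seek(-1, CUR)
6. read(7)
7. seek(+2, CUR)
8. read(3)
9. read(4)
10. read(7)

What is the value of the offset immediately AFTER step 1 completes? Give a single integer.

After 1 (read(5)): returned 'KMJ0S', offset=5

Answer: 5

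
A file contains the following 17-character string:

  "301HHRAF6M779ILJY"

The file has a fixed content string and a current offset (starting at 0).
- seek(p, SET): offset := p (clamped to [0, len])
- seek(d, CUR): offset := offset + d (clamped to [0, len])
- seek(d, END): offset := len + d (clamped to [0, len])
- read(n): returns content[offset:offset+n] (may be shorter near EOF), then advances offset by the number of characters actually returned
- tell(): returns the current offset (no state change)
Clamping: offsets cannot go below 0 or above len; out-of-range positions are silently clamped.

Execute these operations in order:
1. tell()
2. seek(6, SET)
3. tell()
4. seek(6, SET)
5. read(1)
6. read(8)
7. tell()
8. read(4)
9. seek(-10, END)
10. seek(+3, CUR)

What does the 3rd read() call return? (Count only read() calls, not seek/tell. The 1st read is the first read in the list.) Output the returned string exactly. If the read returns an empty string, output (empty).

After 1 (tell()): offset=0
After 2 (seek(6, SET)): offset=6
After 3 (tell()): offset=6
After 4 (seek(6, SET)): offset=6
After 5 (read(1)): returned 'A', offset=7
After 6 (read(8)): returned 'F6M779IL', offset=15
After 7 (tell()): offset=15
After 8 (read(4)): returned 'JY', offset=17
After 9 (seek(-10, END)): offset=7
After 10 (seek(+3, CUR)): offset=10

Answer: JY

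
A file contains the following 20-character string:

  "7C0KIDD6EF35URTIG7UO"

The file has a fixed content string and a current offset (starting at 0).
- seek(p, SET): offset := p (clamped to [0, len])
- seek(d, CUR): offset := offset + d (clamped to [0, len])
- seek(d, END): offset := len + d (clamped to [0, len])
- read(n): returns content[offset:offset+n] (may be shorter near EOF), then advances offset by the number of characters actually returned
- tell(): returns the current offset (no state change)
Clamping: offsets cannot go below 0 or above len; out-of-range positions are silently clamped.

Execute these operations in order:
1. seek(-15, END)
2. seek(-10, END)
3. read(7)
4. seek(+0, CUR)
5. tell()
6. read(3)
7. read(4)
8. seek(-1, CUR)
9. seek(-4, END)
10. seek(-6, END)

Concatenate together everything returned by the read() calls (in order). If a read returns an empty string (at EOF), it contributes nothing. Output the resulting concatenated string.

After 1 (seek(-15, END)): offset=5
After 2 (seek(-10, END)): offset=10
After 3 (read(7)): returned '35URTIG', offset=17
After 4 (seek(+0, CUR)): offset=17
After 5 (tell()): offset=17
After 6 (read(3)): returned '7UO', offset=20
After 7 (read(4)): returned '', offset=20
After 8 (seek(-1, CUR)): offset=19
After 9 (seek(-4, END)): offset=16
After 10 (seek(-6, END)): offset=14

Answer: 35URTIG7UO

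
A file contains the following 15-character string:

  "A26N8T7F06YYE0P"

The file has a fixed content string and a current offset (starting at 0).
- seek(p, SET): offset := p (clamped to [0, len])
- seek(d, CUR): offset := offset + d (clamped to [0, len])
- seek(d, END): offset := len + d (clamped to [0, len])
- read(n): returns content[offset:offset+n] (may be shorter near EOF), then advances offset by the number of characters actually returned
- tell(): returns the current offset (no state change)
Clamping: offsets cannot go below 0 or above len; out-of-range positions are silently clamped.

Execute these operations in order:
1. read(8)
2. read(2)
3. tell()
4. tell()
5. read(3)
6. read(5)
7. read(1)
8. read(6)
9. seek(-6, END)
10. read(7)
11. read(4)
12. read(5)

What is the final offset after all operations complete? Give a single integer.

Answer: 15

Derivation:
After 1 (read(8)): returned 'A26N8T7F', offset=8
After 2 (read(2)): returned '06', offset=10
After 3 (tell()): offset=10
After 4 (tell()): offset=10
After 5 (read(3)): returned 'YYE', offset=13
After 6 (read(5)): returned '0P', offset=15
After 7 (read(1)): returned '', offset=15
After 8 (read(6)): returned '', offset=15
After 9 (seek(-6, END)): offset=9
After 10 (read(7)): returned '6YYE0P', offset=15
After 11 (read(4)): returned '', offset=15
After 12 (read(5)): returned '', offset=15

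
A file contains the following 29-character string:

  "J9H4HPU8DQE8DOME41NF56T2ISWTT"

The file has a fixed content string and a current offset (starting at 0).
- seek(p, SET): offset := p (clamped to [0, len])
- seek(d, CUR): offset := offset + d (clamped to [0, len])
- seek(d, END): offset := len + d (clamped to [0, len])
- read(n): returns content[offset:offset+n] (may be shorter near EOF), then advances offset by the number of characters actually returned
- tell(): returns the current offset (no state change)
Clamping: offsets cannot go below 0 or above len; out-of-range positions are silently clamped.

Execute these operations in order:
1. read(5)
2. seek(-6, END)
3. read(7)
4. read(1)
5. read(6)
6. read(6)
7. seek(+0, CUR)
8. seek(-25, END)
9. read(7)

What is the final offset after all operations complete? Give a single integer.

Answer: 11

Derivation:
After 1 (read(5)): returned 'J9H4H', offset=5
After 2 (seek(-6, END)): offset=23
After 3 (read(7)): returned '2ISWTT', offset=29
After 4 (read(1)): returned '', offset=29
After 5 (read(6)): returned '', offset=29
After 6 (read(6)): returned '', offset=29
After 7 (seek(+0, CUR)): offset=29
After 8 (seek(-25, END)): offset=4
After 9 (read(7)): returned 'HPU8DQE', offset=11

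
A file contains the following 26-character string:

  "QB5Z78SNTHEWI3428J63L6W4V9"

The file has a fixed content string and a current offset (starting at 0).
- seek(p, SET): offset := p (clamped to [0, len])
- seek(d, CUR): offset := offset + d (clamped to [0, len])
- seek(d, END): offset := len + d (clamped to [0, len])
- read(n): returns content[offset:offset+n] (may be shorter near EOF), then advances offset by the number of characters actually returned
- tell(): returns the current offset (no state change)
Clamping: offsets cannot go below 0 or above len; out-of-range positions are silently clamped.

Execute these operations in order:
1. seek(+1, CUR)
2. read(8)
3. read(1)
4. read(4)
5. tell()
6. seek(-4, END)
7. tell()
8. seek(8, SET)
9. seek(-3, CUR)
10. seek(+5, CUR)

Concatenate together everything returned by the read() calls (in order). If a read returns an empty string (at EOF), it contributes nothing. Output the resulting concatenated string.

After 1 (seek(+1, CUR)): offset=1
After 2 (read(8)): returned 'B5Z78SNT', offset=9
After 3 (read(1)): returned 'H', offset=10
After 4 (read(4)): returned 'EWI3', offset=14
After 5 (tell()): offset=14
After 6 (seek(-4, END)): offset=22
After 7 (tell()): offset=22
After 8 (seek(8, SET)): offset=8
After 9 (seek(-3, CUR)): offset=5
After 10 (seek(+5, CUR)): offset=10

Answer: B5Z78SNTHEWI3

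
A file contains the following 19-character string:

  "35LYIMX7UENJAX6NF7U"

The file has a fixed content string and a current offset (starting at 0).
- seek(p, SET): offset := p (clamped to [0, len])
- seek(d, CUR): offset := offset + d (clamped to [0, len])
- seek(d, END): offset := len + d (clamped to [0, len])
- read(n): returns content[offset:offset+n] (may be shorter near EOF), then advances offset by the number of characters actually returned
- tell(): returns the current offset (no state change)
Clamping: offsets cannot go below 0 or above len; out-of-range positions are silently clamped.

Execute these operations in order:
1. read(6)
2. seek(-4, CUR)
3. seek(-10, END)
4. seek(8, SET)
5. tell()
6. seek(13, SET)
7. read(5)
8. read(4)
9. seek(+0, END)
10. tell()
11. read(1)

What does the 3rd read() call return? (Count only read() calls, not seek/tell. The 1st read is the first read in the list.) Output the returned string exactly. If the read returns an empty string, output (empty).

After 1 (read(6)): returned '35LYIM', offset=6
After 2 (seek(-4, CUR)): offset=2
After 3 (seek(-10, END)): offset=9
After 4 (seek(8, SET)): offset=8
After 5 (tell()): offset=8
After 6 (seek(13, SET)): offset=13
After 7 (read(5)): returned 'X6NF7', offset=18
After 8 (read(4)): returned 'U', offset=19
After 9 (seek(+0, END)): offset=19
After 10 (tell()): offset=19
After 11 (read(1)): returned '', offset=19

Answer: U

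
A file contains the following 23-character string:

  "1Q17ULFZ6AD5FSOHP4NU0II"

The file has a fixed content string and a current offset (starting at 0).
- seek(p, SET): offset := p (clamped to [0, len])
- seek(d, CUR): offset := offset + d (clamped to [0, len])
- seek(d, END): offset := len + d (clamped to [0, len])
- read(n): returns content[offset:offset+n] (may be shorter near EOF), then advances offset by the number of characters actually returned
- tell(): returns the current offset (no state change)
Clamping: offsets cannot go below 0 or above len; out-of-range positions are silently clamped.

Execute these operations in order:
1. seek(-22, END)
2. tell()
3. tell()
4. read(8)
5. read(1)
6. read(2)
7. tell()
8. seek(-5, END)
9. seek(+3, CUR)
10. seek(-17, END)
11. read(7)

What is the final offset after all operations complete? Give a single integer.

After 1 (seek(-22, END)): offset=1
After 2 (tell()): offset=1
After 3 (tell()): offset=1
After 4 (read(8)): returned 'Q17ULFZ6', offset=9
After 5 (read(1)): returned 'A', offset=10
After 6 (read(2)): returned 'D5', offset=12
After 7 (tell()): offset=12
After 8 (seek(-5, END)): offset=18
After 9 (seek(+3, CUR)): offset=21
After 10 (seek(-17, END)): offset=6
After 11 (read(7)): returned 'FZ6AD5F', offset=13

Answer: 13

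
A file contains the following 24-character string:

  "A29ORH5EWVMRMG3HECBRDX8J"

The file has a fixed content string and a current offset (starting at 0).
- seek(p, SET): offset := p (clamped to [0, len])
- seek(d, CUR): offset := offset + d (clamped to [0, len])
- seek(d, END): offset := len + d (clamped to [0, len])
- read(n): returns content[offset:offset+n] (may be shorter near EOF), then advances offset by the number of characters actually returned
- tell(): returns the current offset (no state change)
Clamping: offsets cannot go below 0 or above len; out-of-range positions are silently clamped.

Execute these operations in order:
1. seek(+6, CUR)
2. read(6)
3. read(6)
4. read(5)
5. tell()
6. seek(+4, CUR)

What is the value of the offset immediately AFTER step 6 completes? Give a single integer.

After 1 (seek(+6, CUR)): offset=6
After 2 (read(6)): returned '5EWVMR', offset=12
After 3 (read(6)): returned 'MG3HEC', offset=18
After 4 (read(5)): returned 'BRDX8', offset=23
After 5 (tell()): offset=23
After 6 (seek(+4, CUR)): offset=24

Answer: 24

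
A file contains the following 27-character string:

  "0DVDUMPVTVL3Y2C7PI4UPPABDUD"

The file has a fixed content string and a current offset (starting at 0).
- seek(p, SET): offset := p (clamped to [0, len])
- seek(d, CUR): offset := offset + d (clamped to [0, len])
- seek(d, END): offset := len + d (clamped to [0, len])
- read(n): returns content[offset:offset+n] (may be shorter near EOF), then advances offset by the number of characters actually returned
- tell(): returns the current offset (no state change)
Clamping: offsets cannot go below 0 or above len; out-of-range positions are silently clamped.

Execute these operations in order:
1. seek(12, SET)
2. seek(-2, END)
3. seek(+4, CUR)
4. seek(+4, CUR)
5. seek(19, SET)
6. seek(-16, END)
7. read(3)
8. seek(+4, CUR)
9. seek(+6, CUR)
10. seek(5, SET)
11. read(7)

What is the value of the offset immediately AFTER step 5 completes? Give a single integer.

After 1 (seek(12, SET)): offset=12
After 2 (seek(-2, END)): offset=25
After 3 (seek(+4, CUR)): offset=27
After 4 (seek(+4, CUR)): offset=27
After 5 (seek(19, SET)): offset=19

Answer: 19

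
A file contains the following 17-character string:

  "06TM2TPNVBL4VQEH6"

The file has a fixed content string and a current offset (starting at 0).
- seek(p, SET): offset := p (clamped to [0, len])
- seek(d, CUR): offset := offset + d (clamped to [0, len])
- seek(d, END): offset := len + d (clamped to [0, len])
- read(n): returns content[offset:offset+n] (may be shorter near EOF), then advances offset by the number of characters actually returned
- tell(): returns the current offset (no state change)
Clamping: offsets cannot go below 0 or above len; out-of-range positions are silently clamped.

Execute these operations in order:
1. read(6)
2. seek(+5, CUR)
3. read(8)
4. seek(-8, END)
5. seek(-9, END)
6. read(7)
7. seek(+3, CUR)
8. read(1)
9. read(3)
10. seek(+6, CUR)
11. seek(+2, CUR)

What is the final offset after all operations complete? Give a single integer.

After 1 (read(6)): returned '06TM2T', offset=6
After 2 (seek(+5, CUR)): offset=11
After 3 (read(8)): returned '4VQEH6', offset=17
After 4 (seek(-8, END)): offset=9
After 5 (seek(-9, END)): offset=8
After 6 (read(7)): returned 'VBL4VQE', offset=15
After 7 (seek(+3, CUR)): offset=17
After 8 (read(1)): returned '', offset=17
After 9 (read(3)): returned '', offset=17
After 10 (seek(+6, CUR)): offset=17
After 11 (seek(+2, CUR)): offset=17

Answer: 17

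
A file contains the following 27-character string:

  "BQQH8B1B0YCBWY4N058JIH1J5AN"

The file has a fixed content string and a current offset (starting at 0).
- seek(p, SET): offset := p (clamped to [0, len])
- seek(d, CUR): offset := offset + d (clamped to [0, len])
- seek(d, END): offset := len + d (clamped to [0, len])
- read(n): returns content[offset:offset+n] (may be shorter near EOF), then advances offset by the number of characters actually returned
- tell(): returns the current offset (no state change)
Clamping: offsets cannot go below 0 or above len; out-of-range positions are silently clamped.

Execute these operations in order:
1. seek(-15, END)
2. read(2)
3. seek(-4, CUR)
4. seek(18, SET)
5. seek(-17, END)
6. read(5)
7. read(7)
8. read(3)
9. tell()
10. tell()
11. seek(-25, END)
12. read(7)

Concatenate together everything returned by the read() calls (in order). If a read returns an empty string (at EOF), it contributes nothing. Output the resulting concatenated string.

Answer: WYCBWY4N058JIH1J5QH8B1B0

Derivation:
After 1 (seek(-15, END)): offset=12
After 2 (read(2)): returned 'WY', offset=14
After 3 (seek(-4, CUR)): offset=10
After 4 (seek(18, SET)): offset=18
After 5 (seek(-17, END)): offset=10
After 6 (read(5)): returned 'CBWY4', offset=15
After 7 (read(7)): returned 'N058JIH', offset=22
After 8 (read(3)): returned '1J5', offset=25
After 9 (tell()): offset=25
After 10 (tell()): offset=25
After 11 (seek(-25, END)): offset=2
After 12 (read(7)): returned 'QH8B1B0', offset=9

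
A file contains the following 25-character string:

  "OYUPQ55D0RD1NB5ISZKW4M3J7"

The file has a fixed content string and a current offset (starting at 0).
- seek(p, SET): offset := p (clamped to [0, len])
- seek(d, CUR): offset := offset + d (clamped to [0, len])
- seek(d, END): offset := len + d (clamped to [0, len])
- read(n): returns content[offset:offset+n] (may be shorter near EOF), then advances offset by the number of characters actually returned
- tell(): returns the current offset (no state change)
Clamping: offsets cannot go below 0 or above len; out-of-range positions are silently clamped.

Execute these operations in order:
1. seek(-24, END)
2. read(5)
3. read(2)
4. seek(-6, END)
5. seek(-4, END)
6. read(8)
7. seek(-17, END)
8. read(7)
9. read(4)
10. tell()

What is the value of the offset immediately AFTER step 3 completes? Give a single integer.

After 1 (seek(-24, END)): offset=1
After 2 (read(5)): returned 'YUPQ5', offset=6
After 3 (read(2)): returned '5D', offset=8

Answer: 8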